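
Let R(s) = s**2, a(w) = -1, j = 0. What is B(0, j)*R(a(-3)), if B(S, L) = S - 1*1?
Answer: -1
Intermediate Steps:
B(S, L) = -1 + S (B(S, L) = S - 1 = -1 + S)
B(0, j)*R(a(-3)) = (-1 + 0)*(-1)**2 = -1*1 = -1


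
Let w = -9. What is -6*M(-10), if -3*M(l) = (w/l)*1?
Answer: 9/5 ≈ 1.8000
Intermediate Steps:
M(l) = 3/l (M(l) = -(-9/l)/3 = -(-3)/l = 3/l)
-6*M(-10) = -18/(-10) = -18*(-1)/10 = -6*(-3/10) = 9/5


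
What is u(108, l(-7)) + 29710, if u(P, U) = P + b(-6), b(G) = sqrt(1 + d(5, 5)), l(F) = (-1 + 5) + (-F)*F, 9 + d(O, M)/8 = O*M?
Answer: 29818 + sqrt(129) ≈ 29829.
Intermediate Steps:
d(O, M) = -72 + 8*M*O (d(O, M) = -72 + 8*(O*M) = -72 + 8*(M*O) = -72 + 8*M*O)
l(F) = 4 - F**2
b(G) = sqrt(129) (b(G) = sqrt(1 + (-72 + 8*5*5)) = sqrt(1 + (-72 + 200)) = sqrt(1 + 128) = sqrt(129))
u(P, U) = P + sqrt(129)
u(108, l(-7)) + 29710 = (108 + sqrt(129)) + 29710 = 29818 + sqrt(129)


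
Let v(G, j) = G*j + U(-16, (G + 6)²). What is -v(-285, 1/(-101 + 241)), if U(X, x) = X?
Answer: 505/28 ≈ 18.036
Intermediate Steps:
v(G, j) = -16 + G*j (v(G, j) = G*j - 16 = -16 + G*j)
-v(-285, 1/(-101 + 241)) = -(-16 - 285/(-101 + 241)) = -(-16 - 285/140) = -(-16 - 285*1/140) = -(-16 - 57/28) = -1*(-505/28) = 505/28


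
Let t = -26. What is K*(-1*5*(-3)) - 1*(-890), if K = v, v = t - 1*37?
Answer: -55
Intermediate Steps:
v = -63 (v = -26 - 1*37 = -26 - 37 = -63)
K = -63
K*(-1*5*(-3)) - 1*(-890) = -63*(-1*5)*(-3) - 1*(-890) = -(-315)*(-3) + 890 = -63*15 + 890 = -945 + 890 = -55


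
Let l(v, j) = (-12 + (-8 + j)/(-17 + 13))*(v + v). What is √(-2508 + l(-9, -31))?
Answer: I*√9870/2 ≈ 49.674*I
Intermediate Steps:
l(v, j) = 2*v*(-10 - j/4) (l(v, j) = (-12 + (-8 + j)/(-4))*(2*v) = (-12 + (-8 + j)*(-¼))*(2*v) = (-12 + (2 - j/4))*(2*v) = (-10 - j/4)*(2*v) = 2*v*(-10 - j/4))
√(-2508 + l(-9, -31)) = √(-2508 - ½*(-9)*(40 - 31)) = √(-2508 - ½*(-9)*9) = √(-2508 + 81/2) = √(-4935/2) = I*√9870/2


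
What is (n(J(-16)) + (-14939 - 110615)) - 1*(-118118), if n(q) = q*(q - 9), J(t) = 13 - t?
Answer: -6856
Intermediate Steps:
n(q) = q*(-9 + q)
(n(J(-16)) + (-14939 - 110615)) - 1*(-118118) = ((13 - 1*(-16))*(-9 + (13 - 1*(-16))) + (-14939 - 110615)) - 1*(-118118) = ((13 + 16)*(-9 + (13 + 16)) - 125554) + 118118 = (29*(-9 + 29) - 125554) + 118118 = (29*20 - 125554) + 118118 = (580 - 125554) + 118118 = -124974 + 118118 = -6856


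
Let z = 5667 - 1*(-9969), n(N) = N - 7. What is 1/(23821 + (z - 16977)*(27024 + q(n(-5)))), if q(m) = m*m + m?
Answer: -1/36392375 ≈ -2.7478e-8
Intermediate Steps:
n(N) = -7 + N
q(m) = m + m² (q(m) = m² + m = m + m²)
z = 15636 (z = 5667 + 9969 = 15636)
1/(23821 + (z - 16977)*(27024 + q(n(-5)))) = 1/(23821 + (15636 - 16977)*(27024 + (-7 - 5)*(1 + (-7 - 5)))) = 1/(23821 - 1341*(27024 - 12*(1 - 12))) = 1/(23821 - 1341*(27024 - 12*(-11))) = 1/(23821 - 1341*(27024 + 132)) = 1/(23821 - 1341*27156) = 1/(23821 - 36416196) = 1/(-36392375) = -1/36392375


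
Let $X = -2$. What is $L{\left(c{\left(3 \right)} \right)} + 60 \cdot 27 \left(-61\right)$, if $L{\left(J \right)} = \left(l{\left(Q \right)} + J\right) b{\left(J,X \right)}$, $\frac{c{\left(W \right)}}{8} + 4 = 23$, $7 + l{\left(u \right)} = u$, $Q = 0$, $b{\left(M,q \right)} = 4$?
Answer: $-98240$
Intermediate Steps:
$l{\left(u \right)} = -7 + u$
$c{\left(W \right)} = 152$ ($c{\left(W \right)} = -32 + 8 \cdot 23 = -32 + 184 = 152$)
$L{\left(J \right)} = -28 + 4 J$ ($L{\left(J \right)} = \left(\left(-7 + 0\right) + J\right) 4 = \left(-7 + J\right) 4 = -28 + 4 J$)
$L{\left(c{\left(3 \right)} \right)} + 60 \cdot 27 \left(-61\right) = \left(-28 + 4 \cdot 152\right) + 60 \cdot 27 \left(-61\right) = \left(-28 + 608\right) + 1620 \left(-61\right) = 580 - 98820 = -98240$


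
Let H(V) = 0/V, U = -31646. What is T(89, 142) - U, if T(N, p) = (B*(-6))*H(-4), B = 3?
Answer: 31646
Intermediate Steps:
H(V) = 0
T(N, p) = 0 (T(N, p) = (3*(-6))*0 = -18*0 = 0)
T(89, 142) - U = 0 - 1*(-31646) = 0 + 31646 = 31646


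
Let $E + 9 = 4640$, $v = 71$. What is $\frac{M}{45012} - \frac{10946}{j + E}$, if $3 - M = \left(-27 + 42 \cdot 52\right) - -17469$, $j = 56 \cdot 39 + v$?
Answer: $- \frac{306855}{151492} \approx -2.0256$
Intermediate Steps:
$j = 2255$ ($j = 56 \cdot 39 + 71 = 2184 + 71 = 2255$)
$E = 4631$ ($E = -9 + 4640 = 4631$)
$M = -19623$ ($M = 3 - \left(\left(-27 + 42 \cdot 52\right) - -17469\right) = 3 - \left(\left(-27 + 2184\right) + 17469\right) = 3 - \left(2157 + 17469\right) = 3 - 19626 = -19623$)
$\frac{M}{45012} - \frac{10946}{j + E} = - \frac{19623}{45012} - \frac{10946}{2255 + 4631} = \left(-19623\right) \frac{1}{45012} - \frac{10946}{6886} = - \frac{211}{484} - \frac{5473}{3443} = - \frac{306855}{151492}$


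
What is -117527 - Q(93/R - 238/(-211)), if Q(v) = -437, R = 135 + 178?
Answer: -117090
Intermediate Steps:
R = 313
-117527 - Q(93/R - 238/(-211)) = -117527 - 1*(-437) = -117527 + 437 = -117090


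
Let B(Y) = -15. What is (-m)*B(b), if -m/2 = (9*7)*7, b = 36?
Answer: -13230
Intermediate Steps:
m = -882 (m = -2*9*7*7 = -126*7 = -2*441 = -882)
(-m)*B(b) = -1*(-882)*(-15) = 882*(-15) = -13230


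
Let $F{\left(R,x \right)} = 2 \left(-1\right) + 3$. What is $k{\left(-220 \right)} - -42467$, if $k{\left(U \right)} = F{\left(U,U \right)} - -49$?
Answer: $42517$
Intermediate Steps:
$F{\left(R,x \right)} = 1$ ($F{\left(R,x \right)} = -2 + 3 = 1$)
$k{\left(U \right)} = 50$ ($k{\left(U \right)} = 1 - -49 = 1 + 49 = 50$)
$k{\left(-220 \right)} - -42467 = 50 - -42467 = 50 + 42467 = 42517$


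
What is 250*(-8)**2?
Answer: 16000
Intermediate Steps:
250*(-8)**2 = 250*64 = 16000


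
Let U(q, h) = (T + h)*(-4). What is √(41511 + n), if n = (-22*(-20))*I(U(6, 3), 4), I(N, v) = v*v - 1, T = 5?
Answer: √48111 ≈ 219.34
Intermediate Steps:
U(q, h) = -20 - 4*h (U(q, h) = (5 + h)*(-4) = -20 - 4*h)
I(N, v) = -1 + v² (I(N, v) = v² - 1 = -1 + v²)
n = 6600 (n = (-22*(-20))*(-1 + 4²) = 440*(-1 + 16) = 440*15 = 6600)
√(41511 + n) = √(41511 + 6600) = √48111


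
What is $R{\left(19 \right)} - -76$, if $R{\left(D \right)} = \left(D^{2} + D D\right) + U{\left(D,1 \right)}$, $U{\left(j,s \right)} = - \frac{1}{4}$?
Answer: $\frac{3191}{4} \approx 797.75$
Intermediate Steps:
$U{\left(j,s \right)} = - \frac{1}{4}$ ($U{\left(j,s \right)} = \left(-1\right) \frac{1}{4} = - \frac{1}{4}$)
$R{\left(D \right)} = - \frac{1}{4} + 2 D^{2}$ ($R{\left(D \right)} = \left(D^{2} + D D\right) - \frac{1}{4} = \left(D^{2} + D^{2}\right) - \frac{1}{4} = 2 D^{2} - \frac{1}{4} = - \frac{1}{4} + 2 D^{2}$)
$R{\left(19 \right)} - -76 = \left(- \frac{1}{4} + 2 \cdot 19^{2}\right) - -76 = \left(- \frac{1}{4} + 2 \cdot 361\right) + 76 = \left(- \frac{1}{4} + 722\right) + 76 = \frac{2887}{4} + 76 = \frac{3191}{4}$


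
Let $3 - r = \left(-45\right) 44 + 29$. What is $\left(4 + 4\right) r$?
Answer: $15632$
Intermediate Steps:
$r = 1954$ ($r = 3 - \left(\left(-45\right) 44 + 29\right) = 3 - \left(-1980 + 29\right) = 3 - -1951 = 3 + 1951 = 1954$)
$\left(4 + 4\right) r = \left(4 + 4\right) 1954 = 8 \cdot 1954 = 15632$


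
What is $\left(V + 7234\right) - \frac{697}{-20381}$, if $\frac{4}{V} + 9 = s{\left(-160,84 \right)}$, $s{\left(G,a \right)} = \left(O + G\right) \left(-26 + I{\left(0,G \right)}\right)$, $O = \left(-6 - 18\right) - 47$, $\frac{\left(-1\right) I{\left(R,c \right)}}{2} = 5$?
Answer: $\frac{1224758002781}{169304967} \approx 7234.0$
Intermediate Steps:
$I{\left(R,c \right)} = -10$ ($I{\left(R,c \right)} = \left(-2\right) 5 = -10$)
$O = -71$ ($O = -24 - 47 = -71$)
$s{\left(G,a \right)} = 2556 - 36 G$ ($s{\left(G,a \right)} = \left(-71 + G\right) \left(-26 - 10\right) = \left(-71 + G\right) \left(-36\right) = 2556 - 36 G$)
$V = \frac{4}{8307}$ ($V = \frac{4}{-9 + \left(2556 - -5760\right)} = \frac{4}{-9 + \left(2556 + 5760\right)} = \frac{4}{-9 + 8316} = \frac{4}{8307} \approx 0.00048152$)
$\left(V + 7234\right) - \frac{697}{-20381} = \left(\frac{4}{8307} + 7234\right) - \frac{697}{-20381} = \frac{60092842}{8307} - - \frac{697}{20381} = \frac{60092842}{8307} + \frac{697}{20381} = \frac{1224758002781}{169304967}$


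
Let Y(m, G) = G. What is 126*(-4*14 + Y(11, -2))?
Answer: -7308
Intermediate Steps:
126*(-4*14 + Y(11, -2)) = 126*(-4*14 - 2) = 126*(-56 - 2) = 126*(-58) = -7308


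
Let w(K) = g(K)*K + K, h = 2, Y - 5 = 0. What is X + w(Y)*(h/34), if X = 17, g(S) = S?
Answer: 319/17 ≈ 18.765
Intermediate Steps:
Y = 5 (Y = 5 + 0 = 5)
w(K) = K + K² (w(K) = K*K + K = K² + K = K + K²)
X + w(Y)*(h/34) = 17 + (5*(1 + 5))*(2/34) = 17 + (5*6)*(2*(1/34)) = 17 + 30*(1/17) = 17 + 30/17 = 319/17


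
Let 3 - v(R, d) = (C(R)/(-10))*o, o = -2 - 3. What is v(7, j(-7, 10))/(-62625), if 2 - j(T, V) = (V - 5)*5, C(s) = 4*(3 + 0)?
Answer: 1/20875 ≈ 4.7904e-5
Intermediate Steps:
C(s) = 12 (C(s) = 4*3 = 12)
o = -5
j(T, V) = 27 - 5*V (j(T, V) = 2 - (V - 5)*5 = 2 - (-5 + V)*5 = 2 - (-25 + 5*V) = 2 + (25 - 5*V) = 27 - 5*V)
v(R, d) = -3 (v(R, d) = 3 - 12/(-10)*(-5) = 3 - 12*(-⅒)*(-5) = 3 - (-6)*(-5)/5 = 3 - 1*6 = 3 - 6 = -3)
v(7, j(-7, 10))/(-62625) = -3/(-62625) = -3*(-1/62625) = 1/20875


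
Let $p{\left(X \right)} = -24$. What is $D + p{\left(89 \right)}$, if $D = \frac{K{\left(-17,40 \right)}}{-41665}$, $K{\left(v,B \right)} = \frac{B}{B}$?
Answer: $- \frac{999961}{41665} \approx -24.0$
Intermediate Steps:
$K{\left(v,B \right)} = 1$
$D = - \frac{1}{41665}$ ($D = 1 \frac{1}{-41665} = 1 \left(- \frac{1}{41665}\right) = - \frac{1}{41665} \approx -2.4001 \cdot 10^{-5}$)
$D + p{\left(89 \right)} = - \frac{1}{41665} - 24 = - \frac{999961}{41665}$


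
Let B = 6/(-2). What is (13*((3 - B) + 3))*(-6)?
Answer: -702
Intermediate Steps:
B = -3 (B = 6*(-1/2) = -3)
(13*((3 - B) + 3))*(-6) = (13*((3 - 1*(-3)) + 3))*(-6) = (13*((3 + 3) + 3))*(-6) = (13*(6 + 3))*(-6) = (13*9)*(-6) = 117*(-6) = -702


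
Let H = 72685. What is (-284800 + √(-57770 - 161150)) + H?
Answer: -212115 + 2*I*√54730 ≈ -2.1212e+5 + 467.89*I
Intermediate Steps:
(-284800 + √(-57770 - 161150)) + H = (-284800 + √(-57770 - 161150)) + 72685 = (-284800 + √(-218920)) + 72685 = (-284800 + 2*I*√54730) + 72685 = -212115 + 2*I*√54730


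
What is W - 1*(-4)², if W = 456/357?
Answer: -1752/119 ≈ -14.723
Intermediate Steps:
W = 152/119 (W = 456*(1/357) = 152/119 ≈ 1.2773)
W - 1*(-4)² = 152/119 - 1*(-4)² = 152/119 - 1*16 = 152/119 - 16 = -1752/119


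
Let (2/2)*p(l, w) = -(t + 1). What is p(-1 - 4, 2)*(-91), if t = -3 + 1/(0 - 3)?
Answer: -637/3 ≈ -212.33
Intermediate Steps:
t = -10/3 (t = -3 + 1/(-3) = -3 - ⅓ = -10/3 ≈ -3.3333)
p(l, w) = 7/3 (p(l, w) = -(-10/3 + 1) = -1*(-7/3) = 7/3)
p(-1 - 4, 2)*(-91) = (7/3)*(-91) = -637/3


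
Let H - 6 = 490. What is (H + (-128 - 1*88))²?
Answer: 78400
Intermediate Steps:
H = 496 (H = 6 + 490 = 496)
(H + (-128 - 1*88))² = (496 + (-128 - 1*88))² = (496 + (-128 - 88))² = (496 - 216)² = 280² = 78400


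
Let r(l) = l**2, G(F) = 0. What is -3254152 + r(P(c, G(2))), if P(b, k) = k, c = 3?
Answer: -3254152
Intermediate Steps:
-3254152 + r(P(c, G(2))) = -3254152 + 0**2 = -3254152 + 0 = -3254152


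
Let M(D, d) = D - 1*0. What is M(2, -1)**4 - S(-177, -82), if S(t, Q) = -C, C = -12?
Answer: 4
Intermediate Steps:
S(t, Q) = 12 (S(t, Q) = -1*(-12) = 12)
M(D, d) = D (M(D, d) = D + 0 = D)
M(2, -1)**4 - S(-177, -82) = 2**4 - 1*12 = 16 - 12 = 4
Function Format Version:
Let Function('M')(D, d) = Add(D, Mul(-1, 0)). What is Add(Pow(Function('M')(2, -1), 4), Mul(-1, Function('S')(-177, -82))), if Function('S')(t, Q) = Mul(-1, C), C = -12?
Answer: 4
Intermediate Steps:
Function('S')(t, Q) = 12 (Function('S')(t, Q) = Mul(-1, -12) = 12)
Function('M')(D, d) = D (Function('M')(D, d) = Add(D, 0) = D)
Add(Pow(Function('M')(2, -1), 4), Mul(-1, Function('S')(-177, -82))) = Add(Pow(2, 4), Mul(-1, 12)) = Add(16, -12) = 4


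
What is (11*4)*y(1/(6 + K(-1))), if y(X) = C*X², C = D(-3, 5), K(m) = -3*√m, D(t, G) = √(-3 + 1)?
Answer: 44*I*√2/(9*(2 - I)²) ≈ -1.1062 + 0.82967*I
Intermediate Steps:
D(t, G) = I*√2 (D(t, G) = √(-2) = I*√2)
C = I*√2 ≈ 1.4142*I
y(X) = I*√2*X² (y(X) = (I*√2)*X² = I*√2*X²)
(11*4)*y(1/(6 + K(-1))) = (11*4)*(I*√2*(1/(6 - 3*I))²) = 44*(I*√2*(1/(6 - 3*I))²) = 44*(I*√2*((6 + 3*I)/45)²) = 44*(I*√2*((6 + 3*I)²/2025)) = 44*(I*√2*(6 + 3*I)²/2025) = 44*I*√2*(6 + 3*I)²/2025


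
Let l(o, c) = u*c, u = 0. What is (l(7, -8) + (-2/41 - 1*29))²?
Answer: 1418481/1681 ≈ 843.83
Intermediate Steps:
l(o, c) = 0 (l(o, c) = 0*c = 0)
(l(7, -8) + (-2/41 - 1*29))² = (0 + (-2/41 - 1*29))² = (0 + (-2*1/41 - 29))² = (0 + (-2/41 - 29))² = (0 - 1191/41)² = (-1191/41)² = 1418481/1681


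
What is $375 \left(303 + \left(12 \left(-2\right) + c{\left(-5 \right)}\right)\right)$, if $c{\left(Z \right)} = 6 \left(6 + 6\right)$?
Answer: $131625$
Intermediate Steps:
$c{\left(Z \right)} = 72$ ($c{\left(Z \right)} = 6 \cdot 12 = 72$)
$375 \left(303 + \left(12 \left(-2\right) + c{\left(-5 \right)}\right)\right) = 375 \left(303 + \left(12 \left(-2\right) + 72\right)\right) = 375 \left(303 + \left(-24 + 72\right)\right) = 375 \left(303 + 48\right) = 375 \cdot 351 = 131625$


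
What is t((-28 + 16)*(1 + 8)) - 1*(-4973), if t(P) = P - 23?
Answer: 4842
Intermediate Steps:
t(P) = -23 + P
t((-28 + 16)*(1 + 8)) - 1*(-4973) = (-23 + (-28 + 16)*(1 + 8)) - 1*(-4973) = (-23 - 12*9) + 4973 = (-23 - 108) + 4973 = -131 + 4973 = 4842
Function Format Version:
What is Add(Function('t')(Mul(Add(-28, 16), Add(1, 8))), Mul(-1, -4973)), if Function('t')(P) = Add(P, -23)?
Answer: 4842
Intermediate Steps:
Function('t')(P) = Add(-23, P)
Add(Function('t')(Mul(Add(-28, 16), Add(1, 8))), Mul(-1, -4973)) = Add(Add(-23, Mul(Add(-28, 16), Add(1, 8))), Mul(-1, -4973)) = Add(Add(-23, Mul(-12, 9)), 4973) = Add(Add(-23, -108), 4973) = Add(-131, 4973) = 4842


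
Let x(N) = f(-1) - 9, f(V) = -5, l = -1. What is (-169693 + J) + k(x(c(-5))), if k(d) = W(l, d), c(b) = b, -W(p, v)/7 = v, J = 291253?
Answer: 121658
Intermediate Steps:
W(p, v) = -7*v
x(N) = -14 (x(N) = -5 - 9 = -14)
k(d) = -7*d
(-169693 + J) + k(x(c(-5))) = (-169693 + 291253) - 7*(-14) = 121560 + 98 = 121658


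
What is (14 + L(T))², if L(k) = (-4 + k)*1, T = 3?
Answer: 169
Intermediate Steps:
L(k) = -4 + k
(14 + L(T))² = (14 + (-4 + 3))² = (14 - 1)² = 13² = 169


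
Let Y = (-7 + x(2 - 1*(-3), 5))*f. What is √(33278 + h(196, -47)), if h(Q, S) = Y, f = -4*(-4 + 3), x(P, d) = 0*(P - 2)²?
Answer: 5*√1330 ≈ 182.35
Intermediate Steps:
x(P, d) = 0 (x(P, d) = 0*(-2 + P)² = 0)
f = 4 (f = -4*(-1) = 4)
Y = -28 (Y = (-7 + 0)*4 = -7*4 = -28)
h(Q, S) = -28
√(33278 + h(196, -47)) = √(33278 - 28) = √33250 = 5*√1330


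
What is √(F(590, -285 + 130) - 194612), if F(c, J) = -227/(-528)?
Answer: I*√3390911997/132 ≈ 441.15*I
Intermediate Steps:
F(c, J) = 227/528 (F(c, J) = -227*(-1/528) = 227/528)
√(F(590, -285 + 130) - 194612) = √(227/528 - 194612) = √(-102754909/528) = I*√3390911997/132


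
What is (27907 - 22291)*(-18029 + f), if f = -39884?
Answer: -325239408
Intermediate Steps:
(27907 - 22291)*(-18029 + f) = (27907 - 22291)*(-18029 - 39884) = 5616*(-57913) = -325239408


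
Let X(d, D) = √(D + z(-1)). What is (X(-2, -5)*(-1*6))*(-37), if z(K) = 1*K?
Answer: 222*I*√6 ≈ 543.79*I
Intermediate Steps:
z(K) = K
X(d, D) = √(-1 + D) (X(d, D) = √(D - 1) = √(-1 + D))
(X(-2, -5)*(-1*6))*(-37) = (√(-1 - 5)*(-1*6))*(-37) = (√(-6)*(-6))*(-37) = ((I*√6)*(-6))*(-37) = -6*I*√6*(-37) = 222*I*√6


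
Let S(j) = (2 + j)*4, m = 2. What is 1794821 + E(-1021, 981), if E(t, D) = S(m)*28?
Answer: 1795269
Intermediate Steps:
S(j) = 8 + 4*j
E(t, D) = 448 (E(t, D) = (8 + 4*2)*28 = (8 + 8)*28 = 16*28 = 448)
1794821 + E(-1021, 981) = 1794821 + 448 = 1795269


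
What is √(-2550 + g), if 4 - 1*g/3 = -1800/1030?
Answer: 3*I*√2985558/103 ≈ 50.327*I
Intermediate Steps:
g = 1776/103 (g = 12 - (-5400)/1030 = 12 - 3*(-180/103) = 12 + 540/103 = 1776/103 ≈ 17.243)
√(-2550 + g) = √(-2550 + 1776/103) = √(-260874/103) = 3*I*√2985558/103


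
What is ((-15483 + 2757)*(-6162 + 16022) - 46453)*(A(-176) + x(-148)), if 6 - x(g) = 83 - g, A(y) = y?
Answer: 50335450013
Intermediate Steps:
x(g) = -77 + g (x(g) = 6 - (83 - g) = 6 + (-83 + g) = -77 + g)
((-15483 + 2757)*(-6162 + 16022) - 46453)*(A(-176) + x(-148)) = ((-15483 + 2757)*(-6162 + 16022) - 46453)*(-176 + (-77 - 148)) = (-12726*9860 - 46453)*(-176 - 225) = (-125478360 - 46453)*(-401) = -125524813*(-401) = 50335450013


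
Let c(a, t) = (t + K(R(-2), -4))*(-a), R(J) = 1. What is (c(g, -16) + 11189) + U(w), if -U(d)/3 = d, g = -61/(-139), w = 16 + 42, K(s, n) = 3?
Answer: 1531878/139 ≈ 11021.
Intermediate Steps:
w = 58
g = 61/139 (g = -61*(-1/139) = 61/139 ≈ 0.43885)
c(a, t) = -a*(3 + t) (c(a, t) = (t + 3)*(-a) = (3 + t)*(-a) = -a*(3 + t))
U(d) = -3*d
(c(g, -16) + 11189) + U(w) = (-1*61/139*(3 - 16) + 11189) - 3*58 = (-1*61/139*(-13) + 11189) - 174 = (793/139 + 11189) - 174 = 1556064/139 - 174 = 1531878/139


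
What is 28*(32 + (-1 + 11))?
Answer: 1176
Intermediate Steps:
28*(32 + (-1 + 11)) = 28*(32 + 10) = 28*42 = 1176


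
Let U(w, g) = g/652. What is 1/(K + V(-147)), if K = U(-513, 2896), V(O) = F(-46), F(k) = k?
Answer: -163/6774 ≈ -0.024063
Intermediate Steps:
V(O) = -46
U(w, g) = g/652 (U(w, g) = g*(1/652) = g/652)
K = 724/163 (K = (1/652)*2896 = 724/163 ≈ 4.4417)
1/(K + V(-147)) = 1/(724/163 - 46) = 1/(-6774/163) = -163/6774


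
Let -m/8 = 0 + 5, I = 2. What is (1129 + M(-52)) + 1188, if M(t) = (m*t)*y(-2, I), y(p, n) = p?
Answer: -1843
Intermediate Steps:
m = -40 (m = -8*(0 + 5) = -8*5 = -40)
M(t) = 80*t (M(t) = -40*t*(-2) = 80*t)
(1129 + M(-52)) + 1188 = (1129 + 80*(-52)) + 1188 = (1129 - 4160) + 1188 = -3031 + 1188 = -1843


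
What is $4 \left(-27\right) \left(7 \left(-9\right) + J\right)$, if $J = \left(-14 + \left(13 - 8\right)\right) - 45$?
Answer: $12636$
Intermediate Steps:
$J = -54$ ($J = \left(-14 + 5\right) - 45 = -9 - 45 = -54$)
$4 \left(-27\right) \left(7 \left(-9\right) + J\right) = 4 \left(-27\right) \left(7 \left(-9\right) - 54\right) = - 108 \left(-63 - 54\right) = \left(-108\right) \left(-117\right) = 12636$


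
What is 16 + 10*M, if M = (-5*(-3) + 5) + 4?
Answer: 256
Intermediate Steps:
M = 24 (M = (15 + 5) + 4 = 20 + 4 = 24)
16 + 10*M = 16 + 10*24 = 16 + 240 = 256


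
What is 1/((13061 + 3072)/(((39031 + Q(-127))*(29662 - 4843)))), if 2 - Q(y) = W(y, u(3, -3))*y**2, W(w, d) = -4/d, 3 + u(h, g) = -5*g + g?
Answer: 3440020949/48399 ≈ 71076.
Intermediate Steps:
u(h, g) = -3 - 4*g (u(h, g) = -3 + (-5*g + g) = -3 - 4*g)
Q(y) = 2 + 4*y**2/9 (Q(y) = 2 - (-4/(-3 - 4*(-3)))*y**2 = 2 - (-4/(-3 + 12))*y**2 = 2 - (-4/9)*y**2 = 2 - (-4*1/9)*y**2 = 2 - (-4)*y**2/9 = 2 + 4*y**2/9)
1/((13061 + 3072)/(((39031 + Q(-127))*(29662 - 4843)))) = 1/((13061 + 3072)/(((39031 + (2 + (4/9)*(-127)**2))*(29662 - 4843)))) = 1/(16133/(((39031 + (2 + (4/9)*16129))*24819))) = 1/(16133/(((39031 + (2 + 64516/9))*24819))) = 1/(16133/(((39031 + 64534/9)*24819))) = 1/(16133/(((415813/9)*24819))) = 1/(16133/(3440020949/3)) = 1/(16133*(3/3440020949)) = 1/(48399/3440020949) = 3440020949/48399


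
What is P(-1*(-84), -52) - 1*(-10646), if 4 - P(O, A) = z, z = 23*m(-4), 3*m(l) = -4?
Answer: 32042/3 ≈ 10681.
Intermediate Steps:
m(l) = -4/3 (m(l) = (⅓)*(-4) = -4/3)
z = -92/3 (z = 23*(-4/3) = -92/3 ≈ -30.667)
P(O, A) = 104/3 (P(O, A) = 4 - 1*(-92/3) = 4 + 92/3 = 104/3)
P(-1*(-84), -52) - 1*(-10646) = 104/3 - 1*(-10646) = 104/3 + 10646 = 32042/3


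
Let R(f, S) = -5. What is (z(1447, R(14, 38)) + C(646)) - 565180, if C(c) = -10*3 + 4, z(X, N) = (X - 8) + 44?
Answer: -563723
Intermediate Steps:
z(X, N) = 36 + X (z(X, N) = (-8 + X) + 44 = 36 + X)
C(c) = -26 (C(c) = -30 + 4 = -26)
(z(1447, R(14, 38)) + C(646)) - 565180 = ((36 + 1447) - 26) - 565180 = (1483 - 26) - 565180 = 1457 - 565180 = -563723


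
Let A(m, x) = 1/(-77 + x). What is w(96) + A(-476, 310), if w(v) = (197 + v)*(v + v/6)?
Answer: 7646129/233 ≈ 32816.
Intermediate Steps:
w(v) = 7*v*(197 + v)/6 (w(v) = (197 + v)*(v + v*(1/6)) = (197 + v)*(v + v/6) = (197 + v)*(7*v/6) = 7*v*(197 + v)/6)
w(96) + A(-476, 310) = (7/6)*96*(197 + 96) + 1/(-77 + 310) = (7/6)*96*293 + 1/233 = 32816 + 1/233 = 7646129/233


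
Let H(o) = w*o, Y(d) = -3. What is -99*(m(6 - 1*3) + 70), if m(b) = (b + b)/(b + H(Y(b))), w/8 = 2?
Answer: -34584/5 ≈ -6916.8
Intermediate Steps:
w = 16 (w = 8*2 = 16)
H(o) = 16*o
m(b) = 2*b/(-48 + b) (m(b) = (b + b)/(b + 16*(-3)) = (2*b)/(b - 48) = (2*b)/(-48 + b) = 2*b/(-48 + b))
-99*(m(6 - 1*3) + 70) = -99*(2*(6 - 1*3)/(-48 + (6 - 1*3)) + 70) = -99*(2*(6 - 3)/(-48 + (6 - 3)) + 70) = -99*(2*3/(-48 + 3) + 70) = -99*(2*3/(-45) + 70) = -99*(2*3*(-1/45) + 70) = -99*(-2/15 + 70) = -99*1048/15 = -34584/5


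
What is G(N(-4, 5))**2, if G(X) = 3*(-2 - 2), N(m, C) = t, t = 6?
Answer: 144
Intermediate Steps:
N(m, C) = 6
G(X) = -12 (G(X) = 3*(-4) = -12)
G(N(-4, 5))**2 = (-12)**2 = 144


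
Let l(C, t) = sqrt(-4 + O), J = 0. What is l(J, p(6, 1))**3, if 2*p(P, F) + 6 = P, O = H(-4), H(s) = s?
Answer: -16*I*sqrt(2) ≈ -22.627*I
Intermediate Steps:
O = -4
p(P, F) = -3 + P/2
l(C, t) = 2*I*sqrt(2) (l(C, t) = sqrt(-4 - 4) = sqrt(-8) = 2*I*sqrt(2))
l(J, p(6, 1))**3 = (2*I*sqrt(2))**3 = -16*I*sqrt(2)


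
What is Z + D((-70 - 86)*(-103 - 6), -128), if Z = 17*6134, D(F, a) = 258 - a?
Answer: 104664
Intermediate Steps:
Z = 104278
Z + D((-70 - 86)*(-103 - 6), -128) = 104278 + (258 - 1*(-128)) = 104278 + (258 + 128) = 104278 + 386 = 104664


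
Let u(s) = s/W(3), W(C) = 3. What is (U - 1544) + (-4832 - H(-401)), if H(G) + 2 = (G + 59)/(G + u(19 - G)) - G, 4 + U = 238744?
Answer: 6726947/29 ≈ 2.3196e+5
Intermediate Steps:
U = 238740 (U = -4 + 238744 = 238740)
u(s) = s/3
H(G) = -2 - G + (59 + G)/(19/3 + 2*G/3) (H(G) = -2 + ((G + 59)/(G + (19 - G)/3) - G) = -2 + ((59 + G)/(G + (19/3 - G/3)) - G) = -2 + ((59 + G)/(19/3 + 2*G/3) - G) = -2 + (-G + (59 + G)/(19/3 + 2*G/3)) = -2 - G + (59 + G)/(19/3 + 2*G/3))
(U - 1544) + (-4832 - H(-401)) = (238740 - 1544) + (-4832 - (139 - 20*(-401) - 2*(-401)²)/(19 + 2*(-401))) = 237196 + (-4832 - (139 + 8020 - 2*160801)/(19 - 802)) = 237196 + (-4832 - (139 + 8020 - 321602)/(-783)) = 237196 + (-4832 - (-1)*(-313443)/783) = 237196 + (-4832 - 1*11609/29) = 237196 + (-4832 - 11609/29) = 237196 - 151737/29 = 6726947/29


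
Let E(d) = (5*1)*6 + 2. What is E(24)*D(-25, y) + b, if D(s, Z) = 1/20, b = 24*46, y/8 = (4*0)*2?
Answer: 5528/5 ≈ 1105.6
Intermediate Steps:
y = 0 (y = 8*((4*0)*2) = 8*(0*2) = 8*0 = 0)
b = 1104
E(d) = 32 (E(d) = 5*6 + 2 = 30 + 2 = 32)
D(s, Z) = 1/20
E(24)*D(-25, y) + b = 32*(1/20) + 1104 = 8/5 + 1104 = 5528/5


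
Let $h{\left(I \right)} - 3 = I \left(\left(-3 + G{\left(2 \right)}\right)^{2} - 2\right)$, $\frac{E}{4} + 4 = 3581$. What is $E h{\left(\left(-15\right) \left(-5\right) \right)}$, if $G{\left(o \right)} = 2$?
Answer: $-1030176$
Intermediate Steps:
$E = 14308$ ($E = -16 + 4 \cdot 3581 = -16 + 14324 = 14308$)
$h{\left(I \right)} = 3 - I$ ($h{\left(I \right)} = 3 + I \left(\left(-3 + 2\right)^{2} - 2\right) = 3 + I \left(\left(-1\right)^{2} - 2\right) = 3 + I \left(1 - 2\right) = 3 + I \left(-1\right) = 3 - I$)
$E h{\left(\left(-15\right) \left(-5\right) \right)} = 14308 \left(3 - \left(-15\right) \left(-5\right)\right) = 14308 \left(3 - 75\right) = 14308 \left(-72\right) = -1030176$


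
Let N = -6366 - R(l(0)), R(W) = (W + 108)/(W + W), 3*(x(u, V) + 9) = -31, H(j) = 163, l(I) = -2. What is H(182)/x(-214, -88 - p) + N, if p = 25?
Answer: -184090/29 ≈ -6347.9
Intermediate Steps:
x(u, V) = -58/3 (x(u, V) = -9 + (⅓)*(-31) = -9 - 31/3 = -58/3)
R(W) = (108 + W)/(2*W) (R(W) = (108 + W)/((2*W)) = (108 + W)*(1/(2*W)) = (108 + W)/(2*W))
N = -12679/2 (N = -6366 - (108 - 2)/(2*(-2)) = -6366 - (-1)*106/(2*2) = -6366 - 1*(-53/2) = -6366 + 53/2 = -12679/2 ≈ -6339.5)
H(182)/x(-214, -88 - p) + N = 163/(-58/3) - 12679/2 = 163*(-3/58) - 12679/2 = -489/58 - 12679/2 = -184090/29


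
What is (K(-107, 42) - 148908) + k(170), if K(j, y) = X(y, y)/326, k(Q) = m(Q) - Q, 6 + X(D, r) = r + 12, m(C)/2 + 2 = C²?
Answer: -14878942/163 ≈ -91282.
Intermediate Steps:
m(C) = -4 + 2*C²
X(D, r) = 6 + r (X(D, r) = -6 + (r + 12) = -6 + (12 + r) = 6 + r)
k(Q) = -4 - Q + 2*Q² (k(Q) = (-4 + 2*Q²) - Q = -4 - Q + 2*Q²)
K(j, y) = 3/163 + y/326 (K(j, y) = (6 + y)/326 = (6 + y)*(1/326) = 3/163 + y/326)
(K(-107, 42) - 148908) + k(170) = ((3/163 + (1/326)*42) - 148908) + (-4 - 1*170 + 2*170²) = ((3/163 + 21/163) - 148908) + (-4 - 170 + 2*28900) = (24/163 - 148908) + (-4 - 170 + 57800) = -24271980/163 + 57626 = -14878942/163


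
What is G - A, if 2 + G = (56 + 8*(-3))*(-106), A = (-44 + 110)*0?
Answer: -3394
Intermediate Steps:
A = 0 (A = 66*0 = 0)
G = -3394 (G = -2 + (56 + 8*(-3))*(-106) = -2 + (56 - 24)*(-106) = -2 + 32*(-106) = -2 - 3392 = -3394)
G - A = -3394 - 1*0 = -3394 + 0 = -3394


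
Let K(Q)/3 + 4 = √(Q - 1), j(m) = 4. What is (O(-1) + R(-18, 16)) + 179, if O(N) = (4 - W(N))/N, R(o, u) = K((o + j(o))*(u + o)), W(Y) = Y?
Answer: 162 + 9*√3 ≈ 177.59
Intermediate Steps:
K(Q) = -12 + 3*√(-1 + Q) (K(Q) = -12 + 3*√(Q - 1) = -12 + 3*√(-1 + Q))
R(o, u) = -12 + 3*√(-1 + (4 + o)*(o + u)) (R(o, u) = -12 + 3*√(-1 + (o + 4)*(u + o)) = -12 + 3*√(-1 + (4 + o)*(o + u)))
O(N) = (4 - N)/N
(O(-1) + R(-18, 16)) + 179 = ((4 - 1*(-1))/(-1) + (-12 + 3*√(-1 + (-18)² + 4*(-18) + 4*16 - 18*16))) + 179 = (-(4 + 1) + (-12 + 3*√(-1 + 324 - 72 + 64 - 288))) + 179 = (-1*5 + (-12 + 3*√27)) + 179 = (-5 + (-12 + 3*(3*√3))) + 179 = (-5 + (-12 + 9*√3)) + 179 = (-17 + 9*√3) + 179 = 162 + 9*√3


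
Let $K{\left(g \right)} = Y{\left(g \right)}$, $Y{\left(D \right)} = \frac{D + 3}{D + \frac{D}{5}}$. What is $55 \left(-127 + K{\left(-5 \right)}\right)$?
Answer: $- \frac{20900}{3} \approx -6966.7$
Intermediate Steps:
$Y{\left(D \right)} = \frac{5 \left(3 + D\right)}{6 D}$ ($Y{\left(D \right)} = \frac{3 + D}{D + D \frac{1}{5}} = \frac{3 + D}{D + \frac{D}{5}} = \frac{3 + D}{\frac{6}{5} D} = \left(3 + D\right) \frac{5}{6 D} = \frac{5 \left(3 + D\right)}{6 D}$)
$K{\left(g \right)} = \frac{5 \left(3 + g\right)}{6 g}$
$55 \left(-127 + K{\left(-5 \right)}\right) = 55 \left(-127 + \frac{5 \left(3 - 5\right)}{6 \left(-5\right)}\right) = 55 \left(-127 + \frac{5}{6} \left(- \frac{1}{5}\right) \left(-2\right)\right) = 55 \left(-127 + \frac{1}{3}\right) = 55 \left(- \frac{380}{3}\right) = - \frac{20900}{3}$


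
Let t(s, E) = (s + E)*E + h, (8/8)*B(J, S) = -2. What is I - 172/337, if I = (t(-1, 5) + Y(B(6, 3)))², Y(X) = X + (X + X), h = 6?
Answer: 134628/337 ≈ 399.49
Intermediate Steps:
B(J, S) = -2
Y(X) = 3*X (Y(X) = X + 2*X = 3*X)
t(s, E) = 6 + E*(E + s) (t(s, E) = (s + E)*E + 6 = (E + s)*E + 6 = E*(E + s) + 6 = 6 + E*(E + s))
I = 400 (I = ((6 + 5² + 5*(-1)) + 3*(-2))² = ((6 + 25 - 5) - 6)² = (26 - 6)² = 20² = 400)
I - 172/337 = 400 - 172/337 = 134628/337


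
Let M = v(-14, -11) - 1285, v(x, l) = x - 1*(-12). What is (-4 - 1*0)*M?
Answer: 5148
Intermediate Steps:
v(x, l) = 12 + x (v(x, l) = x + 12 = 12 + x)
M = -1287 (M = (12 - 14) - 1285 = -2 - 1285 = -1287)
(-4 - 1*0)*M = (-4 - 1*0)*(-1287) = (-4 + 0)*(-1287) = -4*(-1287) = 5148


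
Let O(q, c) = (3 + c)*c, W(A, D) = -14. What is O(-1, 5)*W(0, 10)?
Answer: -560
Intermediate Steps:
O(q, c) = c*(3 + c)
O(-1, 5)*W(0, 10) = (5*(3 + 5))*(-14) = (5*8)*(-14) = 40*(-14) = -560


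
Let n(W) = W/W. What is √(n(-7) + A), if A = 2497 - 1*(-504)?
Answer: √3002 ≈ 54.791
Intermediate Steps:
n(W) = 1
A = 3001 (A = 2497 + 504 = 3001)
√(n(-7) + A) = √(1 + 3001) = √3002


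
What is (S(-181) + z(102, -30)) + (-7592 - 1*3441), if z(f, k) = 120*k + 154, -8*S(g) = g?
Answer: -115651/8 ≈ -14456.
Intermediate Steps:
S(g) = -g/8
z(f, k) = 154 + 120*k
(S(-181) + z(102, -30)) + (-7592 - 1*3441) = (-⅛*(-181) + (154 + 120*(-30))) + (-7592 - 1*3441) = (181/8 + (154 - 3600)) + (-7592 - 3441) = (181/8 - 3446) - 11033 = -27387/8 - 11033 = -115651/8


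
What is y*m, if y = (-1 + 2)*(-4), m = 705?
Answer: -2820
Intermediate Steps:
y = -4 (y = 1*(-4) = -4)
y*m = -4*705 = -2820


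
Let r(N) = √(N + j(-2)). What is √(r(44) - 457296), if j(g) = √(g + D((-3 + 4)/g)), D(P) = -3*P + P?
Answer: √(-457296 + √(44 + I)) ≈ 0.e-4 + 676.23*I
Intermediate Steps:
D(P) = -2*P
j(g) = √(g - 2/g) (j(g) = √(g - 2*(-3 + 4)/g) = √(g - 2/g))
r(N) = √(I + N) (r(N) = √(N + √(-2 - 2/(-2))) = √(N + √(-2 - 2*(-½))) = √(N + √(-2 + 1)) = √(N + √(-1)) = √(N + I) = √(I + N))
√(r(44) - 457296) = √(√(I + 44) - 457296) = √(√(44 + I) - 457296) = √(-457296 + √(44 + I))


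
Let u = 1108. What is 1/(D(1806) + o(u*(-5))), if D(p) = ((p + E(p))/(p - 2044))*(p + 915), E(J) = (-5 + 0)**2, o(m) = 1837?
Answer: -238/4544945 ≈ -5.2366e-5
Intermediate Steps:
E(J) = 25 (E(J) = (-5)**2 = 25)
D(p) = (25 + p)*(915 + p)/(-2044 + p) (D(p) = ((p + 25)/(p - 2044))*(p + 915) = ((25 + p)/(-2044 + p))*(915 + p) = (25 + p)*(915 + p)/(-2044 + p))
1/(D(1806) + o(u*(-5))) = 1/((22875 + 1806**2 + 940*1806)/(-2044 + 1806) + 1837) = 1/((22875 + 3261636 + 1697640)/(-238) + 1837) = 1/(-1/238*4982151 + 1837) = 1/(-4982151/238 + 1837) = 1/(-4544945/238) = -238/4544945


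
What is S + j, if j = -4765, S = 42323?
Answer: 37558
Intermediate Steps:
S + j = 42323 - 4765 = 37558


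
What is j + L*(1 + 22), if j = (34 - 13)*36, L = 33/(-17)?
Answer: 12093/17 ≈ 711.35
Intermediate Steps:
L = -33/17 (L = 33*(-1/17) = -33/17 ≈ -1.9412)
j = 756 (j = 21*36 = 756)
j + L*(1 + 22) = 756 - 33*(1 + 22)/17 = 756 - 33/17*23 = 756 - 759/17 = 12093/17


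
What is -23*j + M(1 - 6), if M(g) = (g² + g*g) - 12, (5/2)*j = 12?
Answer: -362/5 ≈ -72.400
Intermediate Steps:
j = 24/5 (j = (⅖)*12 = 24/5 ≈ 4.8000)
M(g) = -12 + 2*g² (M(g) = (g² + g²) - 12 = 2*g² - 12 = -12 + 2*g²)
-23*j + M(1 - 6) = -23*24/5 + (-12 + 2*(1 - 6)²) = -552/5 + (-12 + 2*(-5)²) = -552/5 + (-12 + 2*25) = -552/5 + (-12 + 50) = -552/5 + 38 = -362/5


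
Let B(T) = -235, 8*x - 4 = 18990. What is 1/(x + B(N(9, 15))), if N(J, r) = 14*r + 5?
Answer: 4/8557 ≈ 0.00046745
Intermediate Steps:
N(J, r) = 5 + 14*r
x = 9497/4 (x = ½ + (⅛)*18990 = ½ + 9495/4 = 9497/4 ≈ 2374.3)
1/(x + B(N(9, 15))) = 1/(9497/4 - 235) = 1/(8557/4) = 4/8557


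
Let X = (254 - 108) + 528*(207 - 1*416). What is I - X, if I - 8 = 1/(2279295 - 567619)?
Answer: 188650658665/1711676 ≈ 1.1021e+5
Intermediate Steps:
X = -110206 (X = 146 + 528*(207 - 416) = 146 + 528*(-209) = 146 - 110352 = -110206)
I = 13693409/1711676 (I = 8 + 1/(2279295 - 567619) = 8 + 1/1711676 = 13693409/1711676 ≈ 8.0000)
I - X = 13693409/1711676 - 1*(-110206) = 13693409/1711676 + 110206 = 188650658665/1711676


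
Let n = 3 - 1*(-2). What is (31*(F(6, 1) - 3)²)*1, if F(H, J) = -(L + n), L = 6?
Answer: 6076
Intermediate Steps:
n = 5 (n = 3 + 2 = 5)
F(H, J) = -11 (F(H, J) = -(6 + 5) = -1*11 = -11)
(31*(F(6, 1) - 3)²)*1 = (31*(-11 - 3)²)*1 = (31*(-14)²)*1 = (31*196)*1 = 6076*1 = 6076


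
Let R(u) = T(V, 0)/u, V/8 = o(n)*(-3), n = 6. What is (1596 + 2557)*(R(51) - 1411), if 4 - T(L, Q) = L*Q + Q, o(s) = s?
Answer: -298837421/51 ≈ -5.8596e+6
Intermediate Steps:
V = -144 (V = 8*(6*(-3)) = 8*(-18) = -144)
T(L, Q) = 4 - Q - L*Q (T(L, Q) = 4 - (L*Q + Q) = 4 - (Q + L*Q) = 4 + (-Q - L*Q) = 4 - Q - L*Q)
R(u) = 4/u (R(u) = (4 - 1*0 - 1*(-144)*0)/u = (4 + 0 + 0)/u = 4/u)
(1596 + 2557)*(R(51) - 1411) = (1596 + 2557)*(4/51 - 1411) = 4153*(4*(1/51) - 1411) = 4153*(4/51 - 1411) = 4153*(-71957/51) = -298837421/51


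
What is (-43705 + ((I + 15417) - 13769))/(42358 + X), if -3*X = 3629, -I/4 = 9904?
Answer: -245019/123445 ≈ -1.9848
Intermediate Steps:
I = -39616 (I = -4*9904 = -39616)
X = -3629/3 (X = -⅓*3629 = -3629/3 ≈ -1209.7)
(-43705 + ((I + 15417) - 13769))/(42358 + X) = (-43705 + ((-39616 + 15417) - 13769))/(42358 - 3629/3) = (-43705 + (-24199 - 13769))/(123445/3) = (-43705 - 37968)*(3/123445) = -81673*3/123445 = -245019/123445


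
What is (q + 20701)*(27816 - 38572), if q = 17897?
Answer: -415160088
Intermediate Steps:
(q + 20701)*(27816 - 38572) = (17897 + 20701)*(27816 - 38572) = 38598*(-10756) = -415160088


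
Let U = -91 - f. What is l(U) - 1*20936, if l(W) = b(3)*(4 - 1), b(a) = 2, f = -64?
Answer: -20930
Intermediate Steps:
U = -27 (U = -91 - 1*(-64) = -91 + 64 = -27)
l(W) = 6 (l(W) = 2*(4 - 1) = 2*3 = 6)
l(U) - 1*20936 = 6 - 1*20936 = 6 - 20936 = -20930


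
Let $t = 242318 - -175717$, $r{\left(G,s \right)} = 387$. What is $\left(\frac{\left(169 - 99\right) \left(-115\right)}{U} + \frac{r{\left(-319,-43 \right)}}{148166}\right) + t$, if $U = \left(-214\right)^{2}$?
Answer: $\frac{354567218898689}{848176267} \approx 4.1804 \cdot 10^{5}$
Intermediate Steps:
$U = 45796$
$t = 418035$ ($t = 242318 + 175717 = 418035$)
$\left(\frac{\left(169 - 99\right) \left(-115\right)}{U} + \frac{r{\left(-319,-43 \right)}}{148166}\right) + t = \left(\frac{\left(169 - 99\right) \left(-115\right)}{45796} + \frac{387}{148166}\right) + 418035 = \left(70 \left(-115\right) \frac{1}{45796} + 387 \cdot \frac{1}{148166}\right) + 418035 = \left(\left(-8050\right) \frac{1}{45796} + \frac{387}{148166}\right) + 418035 = \left(- \frac{4025}{22898} + \frac{387}{148166}\right) + 418035 = - \frac{146876656}{848176267} + 418035 = \frac{354567218898689}{848176267}$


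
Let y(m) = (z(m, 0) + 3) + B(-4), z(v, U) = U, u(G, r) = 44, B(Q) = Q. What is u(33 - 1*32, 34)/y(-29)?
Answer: -44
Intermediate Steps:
y(m) = -1 (y(m) = (0 + 3) - 4 = 3 - 4 = -1)
u(33 - 1*32, 34)/y(-29) = 44/(-1) = 44*(-1) = -44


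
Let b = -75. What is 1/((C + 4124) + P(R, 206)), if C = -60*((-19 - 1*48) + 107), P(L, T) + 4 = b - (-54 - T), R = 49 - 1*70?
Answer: 1/1905 ≈ 0.00052493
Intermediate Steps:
R = -21 (R = 49 - 70 = -21)
P(L, T) = -25 + T (P(L, T) = -4 + (-75 - (-54 - T)) = -4 + (-75 + (54 + T)) = -4 + (-21 + T) = -25 + T)
C = -2400 (C = -60*((-19 - 48) + 107) = -60*(-67 + 107) = -60*40 = -2400)
1/((C + 4124) + P(R, 206)) = 1/((-2400 + 4124) + (-25 + 206)) = 1/(1724 + 181) = 1/1905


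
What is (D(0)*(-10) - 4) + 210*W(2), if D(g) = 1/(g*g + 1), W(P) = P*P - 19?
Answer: -3164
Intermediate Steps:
W(P) = -19 + P**2 (W(P) = P**2 - 19 = -19 + P**2)
D(g) = 1/(1 + g**2) (D(g) = 1/(g**2 + 1) = 1/(1 + g**2))
(D(0)*(-10) - 4) + 210*W(2) = (-10/(1 + 0**2) - 4) + 210*(-19 + 2**2) = (-10/(1 + 0) - 4) + 210*(-19 + 4) = (-10/1 - 4) + 210*(-15) = (1*(-10) - 4) - 3150 = (-10 - 4) - 3150 = -14 - 3150 = -3164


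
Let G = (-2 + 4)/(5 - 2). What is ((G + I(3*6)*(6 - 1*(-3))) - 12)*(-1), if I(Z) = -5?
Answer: 169/3 ≈ 56.333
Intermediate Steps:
G = ⅔ (G = 2/3 = 2*(⅓) = ⅔ ≈ 0.66667)
((G + I(3*6)*(6 - 1*(-3))) - 12)*(-1) = ((⅔ - 5*(6 - 1*(-3))) - 12)*(-1) = ((⅔ - 5*(6 + 3)) - 12)*(-1) = ((⅔ - 5*9) - 12)*(-1) = ((⅔ - 45) - 12)*(-1) = (-133/3 - 12)*(-1) = -169/3*(-1) = 169/3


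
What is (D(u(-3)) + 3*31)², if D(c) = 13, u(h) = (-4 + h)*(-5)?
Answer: 11236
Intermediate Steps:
u(h) = 20 - 5*h
(D(u(-3)) + 3*31)² = (13 + 3*31)² = (13 + 93)² = 106² = 11236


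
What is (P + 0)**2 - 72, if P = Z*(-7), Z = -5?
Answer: 1153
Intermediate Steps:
P = 35 (P = -5*(-7) = 35)
(P + 0)**2 - 72 = (35 + 0)**2 - 72 = 35**2 - 72 = 1225 - 72 = 1153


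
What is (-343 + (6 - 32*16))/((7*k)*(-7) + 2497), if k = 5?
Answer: -849/2252 ≈ -0.37700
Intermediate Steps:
(-343 + (6 - 32*16))/((7*k)*(-7) + 2497) = (-343 + (6 - 32*16))/((7*5)*(-7) + 2497) = (-343 + (6 - 512))/(35*(-7) + 2497) = (-343 - 506)/(-245 + 2497) = -849/2252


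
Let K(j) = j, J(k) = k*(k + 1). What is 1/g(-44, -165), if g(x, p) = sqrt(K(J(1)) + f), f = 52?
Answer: sqrt(6)/18 ≈ 0.13608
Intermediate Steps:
J(k) = k*(1 + k)
g(x, p) = 3*sqrt(6) (g(x, p) = sqrt(1*(1 + 1) + 52) = sqrt(1*2 + 52) = sqrt(2 + 52) = sqrt(54) = 3*sqrt(6))
1/g(-44, -165) = 1/(3*sqrt(6)) = sqrt(6)/18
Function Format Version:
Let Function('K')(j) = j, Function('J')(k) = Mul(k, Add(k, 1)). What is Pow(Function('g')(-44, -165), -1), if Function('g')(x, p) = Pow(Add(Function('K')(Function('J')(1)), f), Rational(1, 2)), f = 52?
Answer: Mul(Rational(1, 18), Pow(6, Rational(1, 2))) ≈ 0.13608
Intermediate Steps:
Function('J')(k) = Mul(k, Add(1, k))
Function('g')(x, p) = Mul(3, Pow(6, Rational(1, 2))) (Function('g')(x, p) = Pow(Add(Mul(1, Add(1, 1)), 52), Rational(1, 2)) = Pow(Add(Mul(1, 2), 52), Rational(1, 2)) = Pow(Add(2, 52), Rational(1, 2)) = Pow(54, Rational(1, 2)) = Mul(3, Pow(6, Rational(1, 2))))
Pow(Function('g')(-44, -165), -1) = Pow(Mul(3, Pow(6, Rational(1, 2))), -1) = Mul(Rational(1, 18), Pow(6, Rational(1, 2)))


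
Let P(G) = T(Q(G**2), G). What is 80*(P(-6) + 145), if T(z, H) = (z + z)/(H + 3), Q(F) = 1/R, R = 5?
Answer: 34768/3 ≈ 11589.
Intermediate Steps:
Q(F) = 1/5
T(z, H) = 2*z/(3 + H) (T(z, H) = (2*z)/(3 + H) = 2*z/(3 + H))
P(G) = 2/(5*(3 + G)) (P(G) = 2*(1/5)/(3 + G) = 2/(5*(3 + G)))
80*(P(-6) + 145) = 80*(2/(5*(3 - 6)) + 145) = 80*((2/5)/(-3) + 145) = 80*((2/5)*(-1/3) + 145) = 80*(-2/15 + 145) = 80*(2173/15) = 34768/3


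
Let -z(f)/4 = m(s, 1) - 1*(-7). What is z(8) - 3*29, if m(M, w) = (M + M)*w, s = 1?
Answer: -123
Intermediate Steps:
m(M, w) = 2*M*w (m(M, w) = (2*M)*w = 2*M*w)
z(f) = -36 (z(f) = -4*(2*1*1 - 1*(-7)) = -4*(2 + 7) = -4*9 = -36)
z(8) - 3*29 = -36 - 3*29 = -36 - 1*87 = -36 - 87 = -123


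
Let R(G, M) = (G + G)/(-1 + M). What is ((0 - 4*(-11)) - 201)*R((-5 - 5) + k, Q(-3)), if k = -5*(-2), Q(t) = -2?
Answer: 0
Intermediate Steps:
k = 10
R(G, M) = 2*G/(-1 + M) (R(G, M) = (2*G)/(-1 + M) = 2*G/(-1 + M))
((0 - 4*(-11)) - 201)*R((-5 - 5) + k, Q(-3)) = ((0 - 4*(-11)) - 201)*(2*((-5 - 5) + 10)/(-1 - 2)) = ((0 + 44) - 201)*(2*(-10 + 10)/(-3)) = (44 - 201)*(2*0*(-1/3)) = -157*0 = 0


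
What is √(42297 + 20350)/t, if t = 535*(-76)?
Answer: -√62647/40660 ≈ -0.0061558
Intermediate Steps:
t = -40660
√(42297 + 20350)/t = √(42297 + 20350)/(-40660) = √62647*(-1/40660) = -√62647/40660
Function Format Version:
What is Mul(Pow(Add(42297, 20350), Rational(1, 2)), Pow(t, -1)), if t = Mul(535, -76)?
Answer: Mul(Rational(-1, 40660), Pow(62647, Rational(1, 2))) ≈ -0.0061558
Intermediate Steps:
t = -40660
Mul(Pow(Add(42297, 20350), Rational(1, 2)), Pow(t, -1)) = Mul(Pow(Add(42297, 20350), Rational(1, 2)), Pow(-40660, -1)) = Mul(Pow(62647, Rational(1, 2)), Rational(-1, 40660)) = Mul(Rational(-1, 40660), Pow(62647, Rational(1, 2)))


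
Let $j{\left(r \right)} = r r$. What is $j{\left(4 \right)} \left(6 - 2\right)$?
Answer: $64$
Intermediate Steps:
$j{\left(r \right)} = r^{2}$
$j{\left(4 \right)} \left(6 - 2\right) = 4^{2} \left(6 - 2\right) = 16 \cdot 4 = 64$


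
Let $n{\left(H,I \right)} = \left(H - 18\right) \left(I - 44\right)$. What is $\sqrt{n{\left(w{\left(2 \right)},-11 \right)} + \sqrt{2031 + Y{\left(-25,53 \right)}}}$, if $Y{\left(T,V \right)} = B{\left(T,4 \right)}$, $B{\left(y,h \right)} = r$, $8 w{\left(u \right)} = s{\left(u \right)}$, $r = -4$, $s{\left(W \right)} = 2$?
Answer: $\frac{\sqrt{3905 + 4 \sqrt{2027}}}{2} \approx 31.957$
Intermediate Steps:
$w{\left(u \right)} = \frac{1}{4}$ ($w{\left(u \right)} = \frac{1}{8} \cdot 2 = \frac{1}{4}$)
$n{\left(H,I \right)} = \left(-44 + I\right) \left(-18 + H\right)$ ($n{\left(H,I \right)} = \left(-18 + H\right) \left(-44 + I\right) = \left(-44 + I\right) \left(-18 + H\right)$)
$B{\left(y,h \right)} = -4$
$Y{\left(T,V \right)} = -4$
$\sqrt{n{\left(w{\left(2 \right)},-11 \right)} + \sqrt{2031 + Y{\left(-25,53 \right)}}} = \sqrt{\left(792 - 11 - -198 + \frac{1}{4} \left(-11\right)\right) + \sqrt{2031 - 4}} = \sqrt{\left(792 - 11 + 198 - \frac{11}{4}\right) + \sqrt{2027}} = \sqrt{\frac{3905}{4} + \sqrt{2027}}$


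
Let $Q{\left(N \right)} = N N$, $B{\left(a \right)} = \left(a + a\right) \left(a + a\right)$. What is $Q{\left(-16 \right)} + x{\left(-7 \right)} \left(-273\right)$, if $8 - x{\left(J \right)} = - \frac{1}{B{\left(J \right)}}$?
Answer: $- \frac{54023}{28} \approx -1929.4$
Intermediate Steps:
$B{\left(a \right)} = 4 a^{2}$ ($B{\left(a \right)} = 2 a 2 a = 4 a^{2}$)
$x{\left(J \right)} = 8 + \frac{1}{4 J^{2}}$ ($x{\left(J \right)} = 8 - - \frac{1}{4 J^{2}} = 8 + \frac{1}{4 J^{2}}$)
$Q{\left(N \right)} = N^{2}$
$Q{\left(-16 \right)} + x{\left(-7 \right)} \left(-273\right) = \left(-16\right)^{2} + \left(8 + \frac{1}{4 \cdot 49}\right) \left(-273\right) = 256 + \left(8 + \frac{1}{4} \cdot \frac{1}{49}\right) \left(-273\right) = 256 + \left(8 + \frac{1}{196}\right) \left(-273\right) = 256 + \frac{1569}{196} \left(-273\right) = 256 - \frac{61191}{28} = - \frac{54023}{28}$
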